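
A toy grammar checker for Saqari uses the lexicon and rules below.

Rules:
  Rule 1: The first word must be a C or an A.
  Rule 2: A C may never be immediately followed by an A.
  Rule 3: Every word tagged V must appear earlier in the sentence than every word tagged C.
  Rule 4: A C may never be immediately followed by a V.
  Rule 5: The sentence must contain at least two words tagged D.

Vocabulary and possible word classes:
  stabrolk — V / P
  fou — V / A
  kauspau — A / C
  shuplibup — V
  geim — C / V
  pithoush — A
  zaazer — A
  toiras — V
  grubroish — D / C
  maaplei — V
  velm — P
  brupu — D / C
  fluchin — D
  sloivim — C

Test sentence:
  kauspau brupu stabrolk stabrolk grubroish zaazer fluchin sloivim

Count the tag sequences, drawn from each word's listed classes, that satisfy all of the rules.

7

Candidates per position — 1:kauspau {A,C}; 2:brupu {D,C}; 3:stabrolk {V,P}; 4:stabrolk {V,P}; 5:grubroish {D,C}; 6:zaazer {A}; 7:fluchin {D}; 8:sloivim {C}.
There are 32 candidate sequences in total.
Checking each against the rules leaves 7 sequences.
Count = 7.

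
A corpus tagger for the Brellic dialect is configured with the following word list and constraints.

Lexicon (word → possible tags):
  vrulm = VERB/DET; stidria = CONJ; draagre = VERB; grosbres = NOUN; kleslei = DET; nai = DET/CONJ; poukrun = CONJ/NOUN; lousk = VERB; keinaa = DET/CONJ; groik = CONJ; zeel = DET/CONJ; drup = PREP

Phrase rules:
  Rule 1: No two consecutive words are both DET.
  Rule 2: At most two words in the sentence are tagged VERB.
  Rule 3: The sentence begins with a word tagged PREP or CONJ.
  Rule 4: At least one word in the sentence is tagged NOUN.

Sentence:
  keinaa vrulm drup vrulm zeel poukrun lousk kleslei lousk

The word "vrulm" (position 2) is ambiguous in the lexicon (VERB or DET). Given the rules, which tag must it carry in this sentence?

DET

Candidates per position — 1:keinaa {DET,CONJ}; 2:vrulm {VERB,DET}; 3:drup {PREP}; 4:vrulm {VERB,DET}; 5:zeel {DET,CONJ}; 6:poukrun {CONJ,NOUN}; 7:lousk {VERB}; 8:kleslei {DET}; 9:lousk {VERB}.
Position 1: DET is ruled out by rule 3; that leaves CONJ.
Position 2: VERB is ruled out by rule 2; that leaves DET.
Position 4: VERB is ruled out by rule 2; that leaves DET.
Position 5: DET is ruled out by rule 1; that leaves CONJ.
Position 6: CONJ is ruled out by rule 4; that leaves NOUN.
The unique satisfying tagging is: CONJ DET PREP DET CONJ NOUN VERB DET VERB.
Verifying each rule — rule 1 satisfied; rule 2 satisfied; rule 3 satisfied; rule 4 satisfied.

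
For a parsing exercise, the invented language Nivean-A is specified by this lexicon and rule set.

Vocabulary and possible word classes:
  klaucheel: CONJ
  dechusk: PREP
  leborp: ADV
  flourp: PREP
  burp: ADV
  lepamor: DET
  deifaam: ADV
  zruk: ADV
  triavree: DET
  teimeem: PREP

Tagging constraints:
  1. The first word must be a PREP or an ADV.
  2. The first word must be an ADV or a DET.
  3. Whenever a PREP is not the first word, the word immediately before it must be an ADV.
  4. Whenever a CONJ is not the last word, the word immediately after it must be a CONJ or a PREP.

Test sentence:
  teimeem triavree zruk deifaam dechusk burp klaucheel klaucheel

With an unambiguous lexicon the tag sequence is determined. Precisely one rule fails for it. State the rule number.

Fixed tagging: PREP DET ADV ADV PREP ADV CONJ CONJ.
Rule check: R1 ok, R2 fails, R3 ok, R4 ok.
Only rule 2 fails.

2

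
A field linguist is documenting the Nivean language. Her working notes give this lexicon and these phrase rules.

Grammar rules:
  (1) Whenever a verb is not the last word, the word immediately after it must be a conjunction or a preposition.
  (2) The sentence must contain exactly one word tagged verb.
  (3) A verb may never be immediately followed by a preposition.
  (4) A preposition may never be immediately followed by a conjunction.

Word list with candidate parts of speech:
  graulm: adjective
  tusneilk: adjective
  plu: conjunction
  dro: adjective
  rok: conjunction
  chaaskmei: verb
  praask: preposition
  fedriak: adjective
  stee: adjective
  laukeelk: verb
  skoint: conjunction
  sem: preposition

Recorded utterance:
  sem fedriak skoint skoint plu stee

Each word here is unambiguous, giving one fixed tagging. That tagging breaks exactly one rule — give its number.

2

Fixed tagging: preposition adjective conjunction conjunction conjunction adjective.
Checking each rule: R1 ✓, R2 ✗, R3 ✓, R4 ✓.
Only rule 2 fails.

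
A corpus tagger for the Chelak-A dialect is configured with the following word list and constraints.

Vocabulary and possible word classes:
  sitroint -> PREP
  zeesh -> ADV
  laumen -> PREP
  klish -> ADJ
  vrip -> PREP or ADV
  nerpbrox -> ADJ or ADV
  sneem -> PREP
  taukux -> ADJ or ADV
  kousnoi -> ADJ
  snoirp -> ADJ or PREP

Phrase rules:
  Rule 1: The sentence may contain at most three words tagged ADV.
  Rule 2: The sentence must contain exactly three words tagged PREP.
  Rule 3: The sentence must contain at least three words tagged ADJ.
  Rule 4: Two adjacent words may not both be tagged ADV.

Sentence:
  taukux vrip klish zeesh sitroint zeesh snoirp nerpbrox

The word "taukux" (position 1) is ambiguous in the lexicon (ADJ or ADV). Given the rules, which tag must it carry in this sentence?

Candidates per position — 1:taukux {ADJ,ADV}; 2:vrip {PREP,ADV}; 3:klish {ADJ}; 4:zeesh {ADV}; 5:sitroint {PREP}; 6:zeesh {ADV}; 7:snoirp {ADJ,PREP}; 8:nerpbrox {ADJ,ADV}.
If word 2 were ADV, no tagging could satisfy rule 2; so word 2 is PREP.
If word 7 were ADJ, no tagging could satisfy rule 2; so word 7 is PREP.
If word 8 were ADV, no tagging could satisfy rule 3; so word 8 is ADJ.
If word 1 were ADV, no tagging could satisfy rule 3; so word 1 is ADJ.
The unique satisfying tagging is: ADJ PREP ADJ ADV PREP ADV PREP ADJ.
Rule-by-rule: rule 1 ok; rule 2 ok; rule 3 ok; rule 4 ok.

ADJ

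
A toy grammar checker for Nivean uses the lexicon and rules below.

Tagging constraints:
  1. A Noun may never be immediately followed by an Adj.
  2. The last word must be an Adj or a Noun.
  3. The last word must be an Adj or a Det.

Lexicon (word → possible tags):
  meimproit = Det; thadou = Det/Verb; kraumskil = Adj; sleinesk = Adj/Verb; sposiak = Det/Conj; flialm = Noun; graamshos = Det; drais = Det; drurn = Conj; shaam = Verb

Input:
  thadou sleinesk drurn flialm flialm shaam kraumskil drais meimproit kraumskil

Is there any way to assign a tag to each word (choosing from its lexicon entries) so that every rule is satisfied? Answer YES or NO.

Candidates per position — 1:thadou {Det,Verb}; 2:sleinesk {Adj,Verb}; 3:drurn {Conj}; 4:flialm {Noun}; 5:flialm {Noun}; 6:shaam {Verb}; 7:kraumskil {Adj}; 8:drais {Det}; 9:meimproit {Det}; 10:kraumskil {Adj}.
One satisfying assignment: Det Adj Conj Noun Noun Verb Adj Det Det Adj.
Checking: rule 1 satisfied; rule 2 satisfied; rule 3 satisfied.

YES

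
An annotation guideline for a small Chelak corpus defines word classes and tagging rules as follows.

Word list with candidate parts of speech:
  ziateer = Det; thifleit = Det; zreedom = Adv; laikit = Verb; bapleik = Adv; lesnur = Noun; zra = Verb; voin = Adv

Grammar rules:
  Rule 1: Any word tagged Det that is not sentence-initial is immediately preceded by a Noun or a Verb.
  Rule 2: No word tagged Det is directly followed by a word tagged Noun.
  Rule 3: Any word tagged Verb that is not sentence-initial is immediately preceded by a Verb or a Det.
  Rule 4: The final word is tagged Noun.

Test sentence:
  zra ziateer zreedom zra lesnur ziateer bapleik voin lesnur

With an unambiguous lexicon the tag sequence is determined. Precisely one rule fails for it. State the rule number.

3

Fixed tagging: Verb Det Adv Verb Noun Det Adv Adv Noun.
Checking each rule: R1 ok, R2 ok, R3 fails, R4 ok.
Only rule 3 fails.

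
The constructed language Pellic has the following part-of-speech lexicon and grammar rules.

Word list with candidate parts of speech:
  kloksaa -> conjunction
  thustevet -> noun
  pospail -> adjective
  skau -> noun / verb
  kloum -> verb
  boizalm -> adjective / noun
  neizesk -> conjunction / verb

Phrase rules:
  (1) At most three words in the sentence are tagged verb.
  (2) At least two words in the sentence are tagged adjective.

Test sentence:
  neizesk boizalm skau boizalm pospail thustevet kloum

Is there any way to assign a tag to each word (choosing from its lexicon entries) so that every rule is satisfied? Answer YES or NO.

YES

Candidates per position — 1:neizesk {conjunction,verb}; 2:boizalm {adjective,noun}; 3:skau {noun,verb}; 4:boizalm {adjective,noun}; 5:pospail {adjective}; 6:thustevet {noun}; 7:kloum {verb}.
One satisfying assignment: verb adjective verb noun adjective noun verb.
Checking: rule 1 satisfied; rule 2 satisfied.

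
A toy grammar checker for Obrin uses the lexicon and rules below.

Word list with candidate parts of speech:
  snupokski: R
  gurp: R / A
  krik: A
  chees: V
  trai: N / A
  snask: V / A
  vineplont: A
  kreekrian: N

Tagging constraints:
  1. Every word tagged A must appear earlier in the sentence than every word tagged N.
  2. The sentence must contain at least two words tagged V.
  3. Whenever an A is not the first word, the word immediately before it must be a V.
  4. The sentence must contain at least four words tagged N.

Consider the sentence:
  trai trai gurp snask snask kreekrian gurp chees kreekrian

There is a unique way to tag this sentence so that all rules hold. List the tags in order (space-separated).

N N R V V N R V N

Candidates per position — 1:trai {N,A}; 2:trai {N,A}; 3:gurp {R,A}; 4:snask {V,A}; 5:snask {V,A}; 6:kreekrian {N}; 7:gurp {R,A}; 8:chees {V}; 9:kreekrian {N}.
Position 1: tagging it A would leave rule 4 unsatisfiable, so it must be N.
Position 2: tagging it A would leave rule 1 unsatisfiable, so it must be N.
Position 3: tagging it A would leave rule 1 unsatisfiable, so it must be R.
Position 4: tagging it A would leave rule 1 unsatisfiable, so it must be V.
Position 5: tagging it A would leave rule 1 unsatisfiable, so it must be V.
Position 7: tagging it A would leave rule 1 unsatisfiable, so it must be R.
That leaves exactly one tagging: N N R V V N R V N.
Check: rule 1 ✓; rule 2 ✓; rule 3 ✓; rule 4 ✓.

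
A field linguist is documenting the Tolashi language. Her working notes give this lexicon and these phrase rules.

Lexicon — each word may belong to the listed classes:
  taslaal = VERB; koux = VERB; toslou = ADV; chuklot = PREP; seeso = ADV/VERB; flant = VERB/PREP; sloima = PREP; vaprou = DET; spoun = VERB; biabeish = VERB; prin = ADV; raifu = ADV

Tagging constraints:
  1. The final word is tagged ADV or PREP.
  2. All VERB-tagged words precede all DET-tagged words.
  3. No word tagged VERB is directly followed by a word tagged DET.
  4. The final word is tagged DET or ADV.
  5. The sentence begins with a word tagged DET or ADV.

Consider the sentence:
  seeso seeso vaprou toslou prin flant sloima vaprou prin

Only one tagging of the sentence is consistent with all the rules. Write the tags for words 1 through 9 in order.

ADV ADV DET ADV ADV PREP PREP DET ADV

Candidates per position — 1:seeso {ADV,VERB}; 2:seeso {ADV,VERB}; 3:vaprou {DET}; 4:toslou {ADV}; 5:prin {ADV}; 6:flant {VERB,PREP}; 7:sloima {PREP}; 8:vaprou {DET}; 9:prin {ADV}.
If word 1 were VERB, no tagging could satisfy rule 5; so word 1 is ADV.
If word 2 were VERB, no tagging could satisfy rule 3; so word 2 is ADV.
If word 6 were VERB, no tagging could satisfy rule 2; so word 6 is PREP.
The only consistent sequence is: ADV ADV DET ADV ADV PREP PREP DET ADV.
Checking: rule 1 holds; rule 2 holds; rule 3 holds; rule 4 holds; rule 5 holds.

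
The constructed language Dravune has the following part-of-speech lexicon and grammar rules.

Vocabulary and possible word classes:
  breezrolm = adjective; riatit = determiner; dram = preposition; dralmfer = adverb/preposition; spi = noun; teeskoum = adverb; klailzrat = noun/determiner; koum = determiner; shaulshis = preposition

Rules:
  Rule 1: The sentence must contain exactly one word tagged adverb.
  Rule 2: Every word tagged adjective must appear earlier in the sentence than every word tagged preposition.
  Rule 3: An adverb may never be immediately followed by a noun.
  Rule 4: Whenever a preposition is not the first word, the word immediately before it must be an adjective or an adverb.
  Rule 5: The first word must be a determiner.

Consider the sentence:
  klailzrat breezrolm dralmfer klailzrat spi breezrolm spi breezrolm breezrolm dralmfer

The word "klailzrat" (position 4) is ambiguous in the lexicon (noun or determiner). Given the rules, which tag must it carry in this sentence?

determiner

Candidates per position — 1:klailzrat {noun,determiner}; 2:breezrolm {adjective}; 3:dralmfer {adverb,preposition}; 4:klailzrat {noun,determiner}; 5:spi {noun}; 6:breezrolm {adjective}; 7:spi {noun}; 8:breezrolm {adjective}; 9:breezrolm {adjective}; 10:dralmfer {adverb,preposition}.
If word 1 were noun, no tagging could satisfy rule 5; so word 1 is determiner.
If word 3 were preposition, no tagging could satisfy rule 2; so word 3 is adverb.
If word 4 were noun, no tagging could satisfy rule 3; so word 4 is determiner.
If word 10 were adverb, no tagging could satisfy rule 1; so word 10 is preposition.
So the tagging must be: determiner adjective adverb determiner noun adjective noun adjective adjective preposition.
Rule-by-rule: rule 1 holds; rule 2 holds; rule 3 holds; rule 4 holds; rule 5 holds.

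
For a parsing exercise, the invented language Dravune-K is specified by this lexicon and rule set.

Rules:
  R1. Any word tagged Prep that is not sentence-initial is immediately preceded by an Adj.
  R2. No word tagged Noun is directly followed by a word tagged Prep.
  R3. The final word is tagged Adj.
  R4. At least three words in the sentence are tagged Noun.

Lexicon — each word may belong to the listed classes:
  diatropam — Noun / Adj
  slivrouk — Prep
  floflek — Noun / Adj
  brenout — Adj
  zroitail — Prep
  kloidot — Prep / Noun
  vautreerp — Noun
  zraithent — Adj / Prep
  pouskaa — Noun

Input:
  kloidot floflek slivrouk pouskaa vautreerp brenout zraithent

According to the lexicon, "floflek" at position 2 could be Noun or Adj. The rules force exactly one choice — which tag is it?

Adj

Candidates per position — 1:kloidot {Prep,Noun}; 2:floflek {Noun,Adj}; 3:slivrouk {Prep}; 4:pouskaa {Noun}; 5:vautreerp {Noun}; 6:brenout {Adj}; 7:zraithent {Adj,Prep}.
Position 2: tagging it Noun would leave rule 1 unsatisfiable, so it must be Adj.
Position 7: tagging it Prep would leave rule 3 unsatisfiable, so it must be Adj.
Position 1: tagging it Prep would leave rule 4 unsatisfiable, so it must be Noun.
So the tagging must be: Noun Adj Prep Noun Noun Adj Adj.
Checking: rule 1 satisfied; rule 2 satisfied; rule 3 satisfied; rule 4 satisfied.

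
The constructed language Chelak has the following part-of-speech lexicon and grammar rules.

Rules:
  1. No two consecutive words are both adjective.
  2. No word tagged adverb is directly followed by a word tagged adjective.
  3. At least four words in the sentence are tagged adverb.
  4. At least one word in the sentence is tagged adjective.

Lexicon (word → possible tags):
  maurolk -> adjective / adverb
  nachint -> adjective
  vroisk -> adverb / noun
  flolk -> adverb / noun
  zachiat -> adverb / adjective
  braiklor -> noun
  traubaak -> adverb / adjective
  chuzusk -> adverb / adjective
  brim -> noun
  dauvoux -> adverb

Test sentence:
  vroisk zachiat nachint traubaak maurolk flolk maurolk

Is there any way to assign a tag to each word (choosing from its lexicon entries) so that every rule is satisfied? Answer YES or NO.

NO

Candidates per position — 1:vroisk {adverb,noun}; 2:zachiat {adverb,adjective}; 3:nachint {adjective}; 4:traubaak {adverb,adjective}; 5:maurolk {adjective,adverb}; 6:flolk {adverb,noun}; 7:maurolk {adjective,adverb}.
Every candidate sequence violates at least one rule; no consistent tagging exists.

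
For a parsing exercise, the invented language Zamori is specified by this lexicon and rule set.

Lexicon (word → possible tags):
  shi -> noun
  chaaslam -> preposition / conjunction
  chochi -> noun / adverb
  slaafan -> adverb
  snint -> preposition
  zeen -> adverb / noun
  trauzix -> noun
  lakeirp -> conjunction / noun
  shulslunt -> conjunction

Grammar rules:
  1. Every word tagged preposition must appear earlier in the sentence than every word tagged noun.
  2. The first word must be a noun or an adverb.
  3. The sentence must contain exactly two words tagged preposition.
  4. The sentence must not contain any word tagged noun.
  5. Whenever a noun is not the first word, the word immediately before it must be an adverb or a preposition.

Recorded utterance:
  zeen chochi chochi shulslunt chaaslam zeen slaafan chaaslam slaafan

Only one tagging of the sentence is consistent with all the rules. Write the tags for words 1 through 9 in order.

adverb adverb adverb conjunction preposition adverb adverb preposition adverb

Candidates per position — 1:zeen {adverb,noun}; 2:chochi {noun,adverb}; 3:chochi {noun,adverb}; 4:shulslunt {conjunction}; 5:chaaslam {preposition,conjunction}; 6:zeen {adverb,noun}; 7:slaafan {adverb}; 8:chaaslam {preposition,conjunction}; 9:slaafan {adverb}.
At position 1, choosing noun makes rule 4 impossible to satisfy; hence adverb.
At position 2, choosing noun makes rule 4 impossible to satisfy; hence adverb.
At position 3, choosing noun makes rule 4 impossible to satisfy; hence adverb.
At position 5, choosing conjunction makes rule 3 impossible to satisfy; hence preposition.
At position 6, choosing noun makes rule 4 impossible to satisfy; hence adverb.
At position 8, choosing conjunction makes rule 3 impossible to satisfy; hence preposition.
The only consistent sequence is: adverb adverb adverb conjunction preposition adverb adverb preposition adverb.
Rule-by-rule: rule 1 ok; rule 2 ok; rule 3 ok; rule 4 ok; rule 5 ok.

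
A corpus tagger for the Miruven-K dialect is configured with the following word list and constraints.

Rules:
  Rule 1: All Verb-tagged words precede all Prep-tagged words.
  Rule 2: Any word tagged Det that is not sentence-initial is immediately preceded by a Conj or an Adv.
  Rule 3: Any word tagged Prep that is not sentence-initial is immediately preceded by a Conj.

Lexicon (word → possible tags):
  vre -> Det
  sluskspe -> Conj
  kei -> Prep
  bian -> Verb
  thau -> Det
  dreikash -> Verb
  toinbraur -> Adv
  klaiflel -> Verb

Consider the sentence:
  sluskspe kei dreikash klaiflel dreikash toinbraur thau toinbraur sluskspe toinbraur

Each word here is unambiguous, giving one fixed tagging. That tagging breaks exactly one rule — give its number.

Fixed tagging: Conj Prep Verb Verb Verb Adv Det Adv Conj Adv.
Rule check: R1 violated, R2 holds, R3 holds.
Only rule 1 fails.

1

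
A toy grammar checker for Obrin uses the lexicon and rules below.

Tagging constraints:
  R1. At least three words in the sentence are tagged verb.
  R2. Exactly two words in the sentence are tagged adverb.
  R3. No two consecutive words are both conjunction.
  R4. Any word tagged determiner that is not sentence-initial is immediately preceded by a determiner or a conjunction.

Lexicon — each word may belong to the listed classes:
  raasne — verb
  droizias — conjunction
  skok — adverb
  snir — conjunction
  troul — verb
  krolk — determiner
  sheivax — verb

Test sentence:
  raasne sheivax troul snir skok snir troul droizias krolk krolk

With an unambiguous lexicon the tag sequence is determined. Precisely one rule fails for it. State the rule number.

2

Fixed tagging: verb verb verb conjunction adverb conjunction verb conjunction determiner determiner.
Rule check: R1 ok, R2 fails, R3 ok, R4 ok.
Only rule 2 fails.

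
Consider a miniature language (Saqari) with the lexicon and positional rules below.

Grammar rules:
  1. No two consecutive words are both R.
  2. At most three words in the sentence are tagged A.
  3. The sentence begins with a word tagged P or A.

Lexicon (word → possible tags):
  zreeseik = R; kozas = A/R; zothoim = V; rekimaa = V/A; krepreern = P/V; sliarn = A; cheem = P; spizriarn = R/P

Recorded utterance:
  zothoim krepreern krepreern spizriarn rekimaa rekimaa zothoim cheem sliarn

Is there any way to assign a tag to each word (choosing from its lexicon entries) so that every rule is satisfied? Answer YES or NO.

Candidates per position — 1:zothoim {V}; 2:krepreern {P,V}; 3:krepreern {P,V}; 4:spizriarn {R,P}; 5:rekimaa {V,A}; 6:rekimaa {V,A}; 7:zothoim {V}; 8:cheem {P}; 9:sliarn {A}.
Rule 3 cannot be satisfied by any choice of tags from the lexicon.
So there is no consistent tagging.

NO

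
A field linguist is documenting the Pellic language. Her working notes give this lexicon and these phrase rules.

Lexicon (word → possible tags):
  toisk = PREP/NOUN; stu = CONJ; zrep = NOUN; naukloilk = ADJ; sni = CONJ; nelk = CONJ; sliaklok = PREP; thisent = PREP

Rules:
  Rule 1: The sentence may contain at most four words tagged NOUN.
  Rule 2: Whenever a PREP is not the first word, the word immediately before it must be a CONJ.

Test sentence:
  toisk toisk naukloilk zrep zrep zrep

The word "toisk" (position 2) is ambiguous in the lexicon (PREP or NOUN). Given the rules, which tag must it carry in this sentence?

NOUN

Candidates per position — 1:toisk {PREP,NOUN}; 2:toisk {PREP,NOUN}; 3:naukloilk {ADJ}; 4:zrep {NOUN}; 5:zrep {NOUN}; 6:zrep {NOUN}.
If word 2 were PREP, no tagging could satisfy rule 2; so word 2 is NOUN.
If word 1 were NOUN, no tagging could satisfy rule 1; so word 1 is PREP.
That leaves exactly one tagging: PREP NOUN ADJ NOUN NOUN NOUN.
Check: rule 1 holds; rule 2 holds.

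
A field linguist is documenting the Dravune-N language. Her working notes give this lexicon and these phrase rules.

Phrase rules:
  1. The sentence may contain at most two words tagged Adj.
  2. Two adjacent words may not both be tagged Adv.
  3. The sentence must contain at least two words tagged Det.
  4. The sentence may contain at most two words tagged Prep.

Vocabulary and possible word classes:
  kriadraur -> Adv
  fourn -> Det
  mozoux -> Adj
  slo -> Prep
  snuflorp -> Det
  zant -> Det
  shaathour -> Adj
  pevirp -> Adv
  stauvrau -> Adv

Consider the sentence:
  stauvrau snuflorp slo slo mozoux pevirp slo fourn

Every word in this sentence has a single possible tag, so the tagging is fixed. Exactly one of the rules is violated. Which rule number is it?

4

Fixed tagging: Adv Det Prep Prep Adj Adv Prep Det.
Checking each rule: R1 ✓, R2 ✓, R3 ✓, R4 ✗.
Only rule 4 fails.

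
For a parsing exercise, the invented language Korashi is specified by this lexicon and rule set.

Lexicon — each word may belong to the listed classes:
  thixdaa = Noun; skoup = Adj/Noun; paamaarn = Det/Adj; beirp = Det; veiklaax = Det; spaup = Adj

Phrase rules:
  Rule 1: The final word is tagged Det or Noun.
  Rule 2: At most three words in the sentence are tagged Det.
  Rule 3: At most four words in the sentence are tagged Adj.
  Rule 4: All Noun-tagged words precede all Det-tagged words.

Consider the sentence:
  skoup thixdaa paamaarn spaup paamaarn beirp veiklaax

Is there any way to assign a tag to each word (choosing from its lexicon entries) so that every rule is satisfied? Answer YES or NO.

YES

Candidates per position — 1:skoup {Adj,Noun}; 2:thixdaa {Noun}; 3:paamaarn {Det,Adj}; 4:spaup {Adj}; 5:paamaarn {Det,Adj}; 6:beirp {Det}; 7:veiklaax {Det}.
One satisfying assignment: Noun Noun Det Adj Adj Det Det.
Verifying each rule — rule 1 holds; rule 2 holds; rule 3 holds; rule 4 holds.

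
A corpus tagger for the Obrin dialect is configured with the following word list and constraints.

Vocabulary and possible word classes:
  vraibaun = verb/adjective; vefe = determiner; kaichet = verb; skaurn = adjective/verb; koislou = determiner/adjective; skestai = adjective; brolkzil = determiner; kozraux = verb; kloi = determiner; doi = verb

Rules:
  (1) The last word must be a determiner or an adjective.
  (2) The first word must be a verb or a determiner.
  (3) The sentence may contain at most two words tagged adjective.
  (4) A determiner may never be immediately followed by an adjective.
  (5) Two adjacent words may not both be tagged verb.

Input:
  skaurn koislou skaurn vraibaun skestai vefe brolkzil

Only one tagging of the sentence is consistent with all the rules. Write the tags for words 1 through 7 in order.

verb determiner verb adjective adjective determiner determiner

Candidates per position — 1:skaurn {adjective,verb}; 2:koislou {determiner,adjective}; 3:skaurn {adjective,verb}; 4:vraibaun {verb,adjective}; 5:skestai {adjective}; 6:vefe {determiner}; 7:brolkzil {determiner}.
Position 1: tagging it adjective would leave rule 2 unsatisfiable, so it must be verb.
The remaining ambiguous positions (2, 3, 4) are resolved jointly — only one combination satisfies every rule.
That leaves exactly one tagging: verb determiner verb adjective adjective determiner determiner.
Check: rule 1 satisfied; rule 2 satisfied; rule 3 satisfied; rule 4 satisfied; rule 5 satisfied.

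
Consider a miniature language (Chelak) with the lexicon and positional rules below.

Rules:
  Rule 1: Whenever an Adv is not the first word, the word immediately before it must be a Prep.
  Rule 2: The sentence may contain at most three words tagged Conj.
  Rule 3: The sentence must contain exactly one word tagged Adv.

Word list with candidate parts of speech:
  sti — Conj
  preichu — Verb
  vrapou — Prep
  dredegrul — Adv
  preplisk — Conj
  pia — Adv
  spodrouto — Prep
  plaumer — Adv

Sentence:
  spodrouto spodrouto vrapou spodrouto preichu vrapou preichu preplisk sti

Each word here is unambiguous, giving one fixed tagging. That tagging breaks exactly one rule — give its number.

3

Fixed tagging: Prep Prep Prep Prep Verb Prep Verb Conj Conj.
Applying the rules: R1 pass, R2 pass, R3 fail.
Only rule 3 fails.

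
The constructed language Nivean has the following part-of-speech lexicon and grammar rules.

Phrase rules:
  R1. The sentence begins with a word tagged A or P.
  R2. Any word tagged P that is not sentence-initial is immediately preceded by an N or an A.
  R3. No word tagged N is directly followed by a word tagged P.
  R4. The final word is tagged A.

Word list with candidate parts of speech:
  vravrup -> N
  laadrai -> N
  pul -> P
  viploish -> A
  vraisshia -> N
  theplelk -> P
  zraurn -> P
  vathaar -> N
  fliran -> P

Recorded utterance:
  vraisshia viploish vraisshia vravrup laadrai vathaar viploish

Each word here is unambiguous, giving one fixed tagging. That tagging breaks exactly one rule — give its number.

1

Fixed tagging: N A N N N N A.
Applying the rules: R1 fails, R2 ok, R3 ok, R4 ok.
Only rule 1 fails.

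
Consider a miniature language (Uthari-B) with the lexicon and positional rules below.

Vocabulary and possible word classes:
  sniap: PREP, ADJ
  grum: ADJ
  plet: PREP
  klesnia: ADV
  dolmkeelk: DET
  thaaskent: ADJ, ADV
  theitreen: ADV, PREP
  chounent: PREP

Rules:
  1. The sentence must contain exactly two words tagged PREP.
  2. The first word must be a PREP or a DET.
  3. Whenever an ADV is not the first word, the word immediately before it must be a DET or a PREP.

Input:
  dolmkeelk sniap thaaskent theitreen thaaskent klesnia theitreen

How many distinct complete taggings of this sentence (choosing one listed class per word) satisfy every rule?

0

Candidates per position — 1:dolmkeelk {DET}; 2:sniap {PREP,ADJ}; 3:thaaskent {ADJ,ADV}; 4:theitreen {ADV,PREP}; 5:thaaskent {ADJ,ADV}; 6:klesnia {ADV}; 7:theitreen {ADV,PREP}.
There are 32 candidate sequences in total.
Rule 3 cannot be satisfied by any choice of tags from the lexicon.
So there is no consistent tagging.
Count = 0.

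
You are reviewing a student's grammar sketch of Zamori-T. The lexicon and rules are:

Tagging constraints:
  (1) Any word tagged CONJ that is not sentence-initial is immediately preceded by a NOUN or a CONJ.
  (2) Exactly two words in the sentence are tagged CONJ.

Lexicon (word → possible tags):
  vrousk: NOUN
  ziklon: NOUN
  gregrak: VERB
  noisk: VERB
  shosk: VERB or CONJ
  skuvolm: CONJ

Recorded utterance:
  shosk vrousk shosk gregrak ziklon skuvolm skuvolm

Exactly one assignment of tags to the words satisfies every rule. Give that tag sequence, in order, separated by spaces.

VERB NOUN VERB VERB NOUN CONJ CONJ

Candidates per position — 1:shosk {VERB,CONJ}; 2:vrousk {NOUN}; 3:shosk {VERB,CONJ}; 4:gregrak {VERB}; 5:ziklon {NOUN}; 6:skuvolm {CONJ}; 7:skuvolm {CONJ}.
At position 1, choosing CONJ makes rule 2 impossible to satisfy; hence VERB.
At position 3, choosing CONJ makes rule 2 impossible to satisfy; hence VERB.
The only consistent sequence is: VERB NOUN VERB VERB NOUN CONJ CONJ.
Verifying each rule — rule 1 holds; rule 2 holds.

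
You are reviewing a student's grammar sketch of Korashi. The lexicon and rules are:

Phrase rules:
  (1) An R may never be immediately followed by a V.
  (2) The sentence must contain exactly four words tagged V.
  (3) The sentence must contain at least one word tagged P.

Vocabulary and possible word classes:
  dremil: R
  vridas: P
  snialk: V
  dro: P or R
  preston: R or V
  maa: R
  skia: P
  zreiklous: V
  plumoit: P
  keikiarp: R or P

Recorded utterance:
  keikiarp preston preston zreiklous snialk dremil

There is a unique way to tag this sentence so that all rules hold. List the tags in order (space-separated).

Candidates per position — 1:keikiarp {R,P}; 2:preston {R,V}; 3:preston {R,V}; 4:zreiklous {V}; 5:snialk {V}; 6:dremil {R}.
Position 1: tagging it R would leave rule 1 unsatisfiable, so it must be P.
Position 2: tagging it R would leave rule 1 unsatisfiable, so it must be V.
Position 3: tagging it R would leave rule 1 unsatisfiable, so it must be V.
That leaves exactly one tagging: P V V V V R.
Rule-by-rule: rule 1 holds; rule 2 holds; rule 3 holds.

P V V V V R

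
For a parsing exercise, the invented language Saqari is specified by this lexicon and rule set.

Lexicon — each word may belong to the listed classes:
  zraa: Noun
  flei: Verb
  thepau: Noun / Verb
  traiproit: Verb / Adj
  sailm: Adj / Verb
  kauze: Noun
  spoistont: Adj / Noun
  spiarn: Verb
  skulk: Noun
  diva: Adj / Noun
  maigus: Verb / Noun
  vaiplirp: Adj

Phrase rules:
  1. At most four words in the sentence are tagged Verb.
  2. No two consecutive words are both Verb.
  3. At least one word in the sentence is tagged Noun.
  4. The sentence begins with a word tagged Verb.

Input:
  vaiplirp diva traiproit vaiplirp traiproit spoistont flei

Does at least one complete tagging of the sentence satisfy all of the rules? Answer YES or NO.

Candidates per position — 1:vaiplirp {Adj}; 2:diva {Adj,Noun}; 3:traiproit {Verb,Adj}; 4:vaiplirp {Adj}; 5:traiproit {Verb,Adj}; 6:spoistont {Adj,Noun}; 7:flei {Verb}.
Rule 4 cannot be satisfied by any choice of tags from the lexicon.
So there is no consistent tagging.

NO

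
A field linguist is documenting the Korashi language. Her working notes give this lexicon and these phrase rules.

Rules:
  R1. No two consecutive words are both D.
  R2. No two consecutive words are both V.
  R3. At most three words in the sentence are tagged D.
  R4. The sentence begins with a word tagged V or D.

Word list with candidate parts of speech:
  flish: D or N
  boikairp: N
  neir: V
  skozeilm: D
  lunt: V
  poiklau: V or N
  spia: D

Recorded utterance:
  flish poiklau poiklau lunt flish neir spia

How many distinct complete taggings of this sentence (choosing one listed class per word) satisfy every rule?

4

Candidates per position — 1:flish {D,N}; 2:poiklau {V,N}; 3:poiklau {V,N}; 4:lunt {V}; 5:flish {D,N}; 6:neir {V}; 7:spia {D}.
There are 16 candidate sequences in total.
The sequences that satisfy every rule: D V N V D V D; D V N V N V D; D N N V D V D; D N N V N V D.
Count = 4.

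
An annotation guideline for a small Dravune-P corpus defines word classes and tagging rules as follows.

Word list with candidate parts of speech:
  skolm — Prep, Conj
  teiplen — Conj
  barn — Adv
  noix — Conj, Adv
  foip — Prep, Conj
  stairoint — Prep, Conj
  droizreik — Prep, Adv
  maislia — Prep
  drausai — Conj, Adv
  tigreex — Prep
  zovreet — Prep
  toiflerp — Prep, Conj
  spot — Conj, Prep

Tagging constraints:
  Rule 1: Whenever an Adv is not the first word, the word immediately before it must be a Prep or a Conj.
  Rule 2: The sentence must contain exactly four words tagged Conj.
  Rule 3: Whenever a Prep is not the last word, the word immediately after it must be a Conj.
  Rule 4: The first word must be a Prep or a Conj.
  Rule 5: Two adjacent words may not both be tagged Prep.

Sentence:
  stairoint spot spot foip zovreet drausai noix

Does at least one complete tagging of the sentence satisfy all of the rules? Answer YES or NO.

YES

Candidates per position — 1:stairoint {Prep,Conj}; 2:spot {Conj,Prep}; 3:spot {Conj,Prep}; 4:foip {Prep,Conj}; 5:zovreet {Prep}; 6:drausai {Conj,Adv}; 7:noix {Conj,Adv}.
One satisfying assignment: Conj Conj Prep Conj Prep Conj Adv.
Verifying each rule — rule 1 holds; rule 2 holds; rule 3 holds; rule 4 holds; rule 5 holds.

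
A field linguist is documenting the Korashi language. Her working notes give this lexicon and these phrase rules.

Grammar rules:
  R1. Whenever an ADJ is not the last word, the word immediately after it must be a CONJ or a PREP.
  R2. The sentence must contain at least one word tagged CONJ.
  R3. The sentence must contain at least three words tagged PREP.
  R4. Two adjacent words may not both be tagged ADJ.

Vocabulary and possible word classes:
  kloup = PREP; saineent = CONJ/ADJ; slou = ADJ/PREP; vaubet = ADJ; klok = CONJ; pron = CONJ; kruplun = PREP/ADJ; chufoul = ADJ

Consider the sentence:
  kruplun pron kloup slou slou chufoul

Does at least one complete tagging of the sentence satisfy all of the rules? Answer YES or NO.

YES

Candidates per position — 1:kruplun {PREP,ADJ}; 2:pron {CONJ}; 3:kloup {PREP}; 4:slou {ADJ,PREP}; 5:slou {ADJ,PREP}; 6:chufoul {ADJ}.
One satisfying assignment: PREP CONJ PREP PREP PREP ADJ.
Verifying each rule — rule 1 holds; rule 2 holds; rule 3 holds; rule 4 holds.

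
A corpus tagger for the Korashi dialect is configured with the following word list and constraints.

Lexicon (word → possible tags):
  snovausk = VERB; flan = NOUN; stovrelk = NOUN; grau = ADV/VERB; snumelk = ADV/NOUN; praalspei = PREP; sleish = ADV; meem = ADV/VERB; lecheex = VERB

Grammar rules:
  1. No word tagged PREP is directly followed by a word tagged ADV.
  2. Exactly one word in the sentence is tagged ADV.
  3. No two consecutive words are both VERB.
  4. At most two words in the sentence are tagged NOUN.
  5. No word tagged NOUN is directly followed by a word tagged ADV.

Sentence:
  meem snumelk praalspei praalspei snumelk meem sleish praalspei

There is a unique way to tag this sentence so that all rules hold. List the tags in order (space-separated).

VERB NOUN PREP PREP NOUN VERB ADV PREP

Candidates per position — 1:meem {ADV,VERB}; 2:snumelk {ADV,NOUN}; 3:praalspei {PREP}; 4:praalspei {PREP}; 5:snumelk {ADV,NOUN}; 6:meem {ADV,VERB}; 7:sleish {ADV}; 8:praalspei {PREP}.
At position 1, choosing ADV makes rule 2 impossible to satisfy; hence VERB.
At position 2, choosing ADV makes rule 2 impossible to satisfy; hence NOUN.
At position 5, choosing ADV makes rule 1 impossible to satisfy; hence NOUN.
At position 6, choosing ADV makes rule 2 impossible to satisfy; hence VERB.
The unique satisfying tagging is: VERB NOUN PREP PREP NOUN VERB ADV PREP.
Checking: rule 1 ok; rule 2 ok; rule 3 ok; rule 4 ok; rule 5 ok.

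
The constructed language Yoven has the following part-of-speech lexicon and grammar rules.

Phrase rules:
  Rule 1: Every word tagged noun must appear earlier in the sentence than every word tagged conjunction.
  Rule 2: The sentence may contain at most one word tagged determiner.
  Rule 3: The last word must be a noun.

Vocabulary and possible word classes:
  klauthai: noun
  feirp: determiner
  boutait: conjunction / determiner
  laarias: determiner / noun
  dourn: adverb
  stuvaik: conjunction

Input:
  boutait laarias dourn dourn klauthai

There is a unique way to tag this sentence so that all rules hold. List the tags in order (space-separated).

Candidates per position — 1:boutait {conjunction,determiner}; 2:laarias {determiner,noun}; 3:dourn {adverb}; 4:dourn {adverb}; 5:klauthai {noun}.
At position 1, choosing conjunction makes rule 1 impossible to satisfy; hence determiner.
At position 2, choosing determiner makes rule 2 impossible to satisfy; hence noun.
So the tagging must be: determiner noun adverb adverb noun.
Rule-by-rule: rule 1 satisfied; rule 2 satisfied; rule 3 satisfied.

determiner noun adverb adverb noun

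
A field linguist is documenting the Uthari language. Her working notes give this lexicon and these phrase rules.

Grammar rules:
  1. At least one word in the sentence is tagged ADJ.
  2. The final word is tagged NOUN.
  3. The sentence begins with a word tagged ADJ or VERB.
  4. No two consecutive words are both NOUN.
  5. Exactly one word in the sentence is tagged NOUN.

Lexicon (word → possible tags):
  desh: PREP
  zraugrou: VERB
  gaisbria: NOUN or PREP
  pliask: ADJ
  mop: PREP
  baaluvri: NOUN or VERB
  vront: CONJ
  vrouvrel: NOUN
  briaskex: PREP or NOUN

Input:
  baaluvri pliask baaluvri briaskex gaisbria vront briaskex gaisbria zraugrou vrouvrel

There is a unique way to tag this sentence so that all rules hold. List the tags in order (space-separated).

VERB ADJ VERB PREP PREP CONJ PREP PREP VERB NOUN

Candidates per position — 1:baaluvri {NOUN,VERB}; 2:pliask {ADJ}; 3:baaluvri {NOUN,VERB}; 4:briaskex {PREP,NOUN}; 5:gaisbria {NOUN,PREP}; 6:vront {CONJ}; 7:briaskex {PREP,NOUN}; 8:gaisbria {NOUN,PREP}; 9:zraugrou {VERB}; 10:vrouvrel {NOUN}.
At position 1, choosing NOUN makes rule 3 impossible to satisfy; hence VERB.
At position 3, choosing NOUN makes rule 5 impossible to satisfy; hence VERB.
At position 4, choosing NOUN makes rule 5 impossible to satisfy; hence PREP.
At position 5, choosing NOUN makes rule 5 impossible to satisfy; hence PREP.
At position 7, choosing NOUN makes rule 5 impossible to satisfy; hence PREP.
At position 8, choosing NOUN makes rule 5 impossible to satisfy; hence PREP.
So the tagging must be: VERB ADJ VERB PREP PREP CONJ PREP PREP VERB NOUN.
Checking: rule 1 ok; rule 2 ok; rule 3 ok; rule 4 ok; rule 5 ok.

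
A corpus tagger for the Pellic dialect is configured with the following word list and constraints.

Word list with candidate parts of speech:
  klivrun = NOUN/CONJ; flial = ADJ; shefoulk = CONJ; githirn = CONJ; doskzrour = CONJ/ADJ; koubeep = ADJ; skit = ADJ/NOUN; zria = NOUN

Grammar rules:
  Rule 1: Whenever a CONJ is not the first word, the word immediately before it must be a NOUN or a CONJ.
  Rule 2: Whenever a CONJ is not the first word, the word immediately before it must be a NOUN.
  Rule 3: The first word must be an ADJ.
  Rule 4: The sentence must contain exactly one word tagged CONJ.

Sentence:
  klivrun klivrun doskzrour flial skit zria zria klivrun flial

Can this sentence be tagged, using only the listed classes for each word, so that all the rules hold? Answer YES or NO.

NO

Candidates per position — 1:klivrun {NOUN,CONJ}; 2:klivrun {NOUN,CONJ}; 3:doskzrour {CONJ,ADJ}; 4:flial {ADJ}; 5:skit {ADJ,NOUN}; 6:zria {NOUN}; 7:zria {NOUN}; 8:klivrun {NOUN,CONJ}; 9:flial {ADJ}.
Rule 3 cannot be satisfied by any choice of tags from the lexicon.
So there is no consistent tagging.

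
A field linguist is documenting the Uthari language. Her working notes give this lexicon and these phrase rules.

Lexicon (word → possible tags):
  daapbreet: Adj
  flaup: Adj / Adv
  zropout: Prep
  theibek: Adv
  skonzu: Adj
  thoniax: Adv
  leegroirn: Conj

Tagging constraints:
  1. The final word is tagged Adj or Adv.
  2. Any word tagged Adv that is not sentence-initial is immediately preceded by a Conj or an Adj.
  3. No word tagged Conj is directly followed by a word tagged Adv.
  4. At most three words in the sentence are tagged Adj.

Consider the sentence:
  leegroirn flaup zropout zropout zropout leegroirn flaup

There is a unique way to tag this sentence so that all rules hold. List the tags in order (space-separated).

Candidates per position — 1:leegroirn {Conj}; 2:flaup {Adj,Adv}; 3:zropout {Prep}; 4:zropout {Prep}; 5:zropout {Prep}; 6:leegroirn {Conj}; 7:flaup {Adj,Adv}.
Word 2 cannot be Adv — rule 3 would then fail for every completion. It is Adj.
Word 7 cannot be Adv — rule 3 would then fail for every completion. It is Adj.
So the tagging must be: Conj Adj Prep Prep Prep Conj Adj.
Check: rule 1 ok; rule 2 ok; rule 3 ok; rule 4 ok.

Conj Adj Prep Prep Prep Conj Adj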